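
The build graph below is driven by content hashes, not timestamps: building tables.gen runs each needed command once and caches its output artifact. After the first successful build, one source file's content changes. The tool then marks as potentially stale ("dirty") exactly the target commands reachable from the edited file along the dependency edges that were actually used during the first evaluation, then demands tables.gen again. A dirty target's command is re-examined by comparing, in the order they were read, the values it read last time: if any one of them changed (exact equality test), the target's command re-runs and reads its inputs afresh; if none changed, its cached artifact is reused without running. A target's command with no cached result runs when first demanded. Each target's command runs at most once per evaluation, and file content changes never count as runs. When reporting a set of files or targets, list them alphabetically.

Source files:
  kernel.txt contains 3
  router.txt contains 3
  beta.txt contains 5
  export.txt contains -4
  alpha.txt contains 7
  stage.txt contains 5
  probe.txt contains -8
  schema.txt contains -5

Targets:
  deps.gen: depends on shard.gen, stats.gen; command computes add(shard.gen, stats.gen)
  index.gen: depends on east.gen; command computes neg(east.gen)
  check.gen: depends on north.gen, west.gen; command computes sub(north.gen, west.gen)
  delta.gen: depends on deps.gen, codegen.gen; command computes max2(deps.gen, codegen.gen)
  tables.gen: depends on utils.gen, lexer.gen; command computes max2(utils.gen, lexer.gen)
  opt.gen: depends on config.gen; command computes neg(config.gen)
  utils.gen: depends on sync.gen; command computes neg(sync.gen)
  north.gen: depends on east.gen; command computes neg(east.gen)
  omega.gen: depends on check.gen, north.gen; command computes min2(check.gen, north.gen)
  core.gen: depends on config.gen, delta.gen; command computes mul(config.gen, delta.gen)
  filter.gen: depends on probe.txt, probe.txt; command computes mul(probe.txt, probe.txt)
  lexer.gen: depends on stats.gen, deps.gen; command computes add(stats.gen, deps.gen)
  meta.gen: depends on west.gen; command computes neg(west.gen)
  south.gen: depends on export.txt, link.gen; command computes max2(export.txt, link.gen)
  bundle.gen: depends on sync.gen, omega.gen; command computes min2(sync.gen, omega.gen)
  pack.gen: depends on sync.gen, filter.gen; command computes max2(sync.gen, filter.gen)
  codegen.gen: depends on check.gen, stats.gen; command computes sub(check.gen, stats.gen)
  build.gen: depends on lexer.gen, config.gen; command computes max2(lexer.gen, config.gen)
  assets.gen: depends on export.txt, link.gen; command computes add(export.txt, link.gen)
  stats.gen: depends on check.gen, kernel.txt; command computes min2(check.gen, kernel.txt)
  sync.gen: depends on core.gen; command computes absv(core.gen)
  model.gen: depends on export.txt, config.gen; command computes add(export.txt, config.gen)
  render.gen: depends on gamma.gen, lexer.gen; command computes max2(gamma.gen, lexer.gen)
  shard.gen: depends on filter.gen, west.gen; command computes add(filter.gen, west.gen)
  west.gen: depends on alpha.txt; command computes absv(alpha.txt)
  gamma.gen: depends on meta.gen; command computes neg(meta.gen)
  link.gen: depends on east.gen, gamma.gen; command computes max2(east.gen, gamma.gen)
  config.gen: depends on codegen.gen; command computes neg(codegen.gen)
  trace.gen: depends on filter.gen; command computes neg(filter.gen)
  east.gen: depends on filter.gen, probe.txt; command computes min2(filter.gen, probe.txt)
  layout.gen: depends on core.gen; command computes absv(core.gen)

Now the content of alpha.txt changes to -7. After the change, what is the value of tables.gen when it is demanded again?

Initial pass — values computed on the first demand:
  filter.gen = mul(-8, -8) = 64
  east.gen = min2(64, -8) = -8
  north.gen = neg(-8) = 8
  west.gen = absv(7) = 7
  check.gen = sub(8, 7) = 1
  shard.gen = add(64, 7) = 71
  stats.gen = min2(1, 3) = 1
  codegen.gen = sub(1, 1) = 0
  config.gen = neg(0) = 0
  deps.gen = add(71, 1) = 72
  delta.gen = max2(72, 0) = 72
  core.gen = mul(0, 72) = 0
  lexer.gen = add(1, 72) = 73
  sync.gen = absv(0) = 0
  utils.gen = neg(0) = 0
  tables.gen = max2(0, 73) = 73

Second demand — change propagation:
  west.gen: re-runs because alpha.txt 7->-7; new result 7 (unchanged).
  check.gen: re-examined; everything it read last time is the same (north.gen unchanged, west.gen unchanged) — cache 1 kept, no run.
  shard.gen: re-examined; everything it read last time is the same (filter.gen unchanged, west.gen unchanged) — cache 71 kept, no run.
  stats.gen: re-examined; everything it read last time is the same (check.gen unchanged, kernel.txt unchanged) — cache 1 kept, no run.
  codegen.gen: re-examined; everything it read last time is the same (check.gen unchanged, stats.gen unchanged) — cache 0 kept, no run.
  config.gen: re-examined; everything it read last time is the same (codegen.gen unchanged) — cache 0 kept, no run.
  deps.gen: re-examined; everything it read last time is the same (shard.gen unchanged, stats.gen unchanged) — cache 72 kept, no run.
  delta.gen: re-examined; everything it read last time is the same (deps.gen unchanged, codegen.gen unchanged) — cache 72 kept, no run.
  core.gen: re-examined; everything it read last time is the same (config.gen unchanged, delta.gen unchanged) — cache 0 kept, no run.
  lexer.gen: re-examined; everything it read last time is the same (stats.gen unchanged, deps.gen unchanged) — cache 73 kept, no run.
  sync.gen: re-examined; everything it read last time is the same (core.gen unchanged) — cache 0 kept, no run.
  utils.gen: re-examined; everything it read last time is the same (sync.gen unchanged) — cache 0 kept, no run.
  tables.gen: re-examined; everything it read last time is the same (utils.gen unchanged, lexer.gen unchanged) — cache 73 kept, no run.

The important point: west.gen recomputes to an identical value, and the output ends up unchanged.

tables.gen now evaluates to 73.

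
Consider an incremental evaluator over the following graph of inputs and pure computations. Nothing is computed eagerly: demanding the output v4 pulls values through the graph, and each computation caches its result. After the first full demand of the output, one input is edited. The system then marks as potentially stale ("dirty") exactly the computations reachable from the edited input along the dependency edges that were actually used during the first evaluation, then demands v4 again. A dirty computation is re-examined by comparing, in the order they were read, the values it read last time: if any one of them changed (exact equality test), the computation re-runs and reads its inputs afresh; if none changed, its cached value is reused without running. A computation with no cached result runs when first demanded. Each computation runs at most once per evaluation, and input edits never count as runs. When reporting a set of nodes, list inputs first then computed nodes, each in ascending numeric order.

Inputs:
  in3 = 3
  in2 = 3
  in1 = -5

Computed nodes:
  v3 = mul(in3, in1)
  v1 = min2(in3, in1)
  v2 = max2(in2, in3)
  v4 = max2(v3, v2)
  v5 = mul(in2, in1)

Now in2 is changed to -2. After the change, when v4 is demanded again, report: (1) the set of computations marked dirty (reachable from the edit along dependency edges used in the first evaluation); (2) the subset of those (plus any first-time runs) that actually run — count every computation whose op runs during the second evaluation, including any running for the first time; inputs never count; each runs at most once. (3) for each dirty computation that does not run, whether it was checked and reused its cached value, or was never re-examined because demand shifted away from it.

Initial pass — values computed on the first demand:
  v2 = max2(3, 3) = 3
  v3 = mul(3, -5) = -15
  v4 = max2(-15, 3) = 3

Second demand — change propagation:
  v2: re-runs because in2 3->-2; new result 3 (unchanged).
  v4: re-examined; everything it read last time is the same (v3 unchanged, v2 unchanged) — cache 3 kept, no run.

The important point: v2 recomputes to an identical value, and the output ends up unchanged.

Dirty set: v2, v4.
Run set: v2 (1 run).
Re-examined without running (cache reused): v4.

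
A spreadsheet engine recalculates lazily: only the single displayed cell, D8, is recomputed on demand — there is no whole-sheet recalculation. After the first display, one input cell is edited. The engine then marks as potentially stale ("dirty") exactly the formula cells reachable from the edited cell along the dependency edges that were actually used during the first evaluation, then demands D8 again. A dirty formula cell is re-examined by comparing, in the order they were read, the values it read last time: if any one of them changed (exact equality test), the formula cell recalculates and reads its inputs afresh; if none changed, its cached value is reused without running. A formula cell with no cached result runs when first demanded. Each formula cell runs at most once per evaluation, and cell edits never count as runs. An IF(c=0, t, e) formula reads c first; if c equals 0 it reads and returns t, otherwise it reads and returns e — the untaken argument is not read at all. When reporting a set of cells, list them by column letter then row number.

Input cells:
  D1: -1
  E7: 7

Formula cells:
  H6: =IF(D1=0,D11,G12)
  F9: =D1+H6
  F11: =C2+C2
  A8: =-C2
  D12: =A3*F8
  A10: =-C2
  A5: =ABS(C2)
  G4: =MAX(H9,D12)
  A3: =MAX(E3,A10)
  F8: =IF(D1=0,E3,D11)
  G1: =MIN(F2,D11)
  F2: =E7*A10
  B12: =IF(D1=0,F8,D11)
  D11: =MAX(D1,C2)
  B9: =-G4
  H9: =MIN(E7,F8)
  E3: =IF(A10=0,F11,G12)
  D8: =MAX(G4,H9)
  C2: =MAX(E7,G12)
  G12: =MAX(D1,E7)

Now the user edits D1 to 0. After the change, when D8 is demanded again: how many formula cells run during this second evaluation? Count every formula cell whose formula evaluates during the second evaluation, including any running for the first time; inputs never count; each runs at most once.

First evaluation (everything demanded from the output):
  G12 = MAX(-1, 7) = 7
  C2 = MAX(7, 7) = 7
  A10 = -(7) = -7
  D11 = MAX(-1, 7) = 7
  E3 = IF(A10=0: A10=-7 -> else branch G12) = 7
  A3 = MAX(7, -7) = 7
  F8 = IF(D1=0: D1=-1 -> else branch D11) = 7
  D12 = 7 * 7 = 49
  H9 = MIN(7, 7) = 7
  G4 = MAX(7, 49) = 49
  D8 = MAX(49, 7) = 49

Propagation after the edit:
  G12: runs — D1 -1->0; result 7 (same value as before).
  C2: checked — values it read are unchanged (E7 unchanged, G12 unchanged); reused cached 7 without running.
  A10: checked — values it read are unchanged (C2 unchanged); reused cached -7 without running.
  D11: marked dirty but never re-examined — demand shifted away from it.
  E3: checked — values it read are unchanged (A10 unchanged, G12 unchanged); reused cached 7 without running.
  A3: checked — values it read are unchanged (E3 unchanged, A10 unchanged); reused cached 7 without running.
  F8: runs — D1 -1->0; result 7 (same value as before).
  D12: checked — values it read are unchanged (A3 unchanged, F8 unchanged); reused cached 49 without running.
  H9: checked — values it read are unchanged (E7 unchanged, F8 unchanged); reused cached 7 without running.
  G4: checked — values it read are unchanged (H9 unchanged, D12 unchanged); reused cached 49 without running.
  D8: checked — values it read are unchanged (G4 unchanged, H9 unchanged); reused cached 49 without running.

Key observation: a condition flipped, so demand moved to the other branch — D11 is never re-examined.

Formula cells that run: F8, G12 — 2 in total.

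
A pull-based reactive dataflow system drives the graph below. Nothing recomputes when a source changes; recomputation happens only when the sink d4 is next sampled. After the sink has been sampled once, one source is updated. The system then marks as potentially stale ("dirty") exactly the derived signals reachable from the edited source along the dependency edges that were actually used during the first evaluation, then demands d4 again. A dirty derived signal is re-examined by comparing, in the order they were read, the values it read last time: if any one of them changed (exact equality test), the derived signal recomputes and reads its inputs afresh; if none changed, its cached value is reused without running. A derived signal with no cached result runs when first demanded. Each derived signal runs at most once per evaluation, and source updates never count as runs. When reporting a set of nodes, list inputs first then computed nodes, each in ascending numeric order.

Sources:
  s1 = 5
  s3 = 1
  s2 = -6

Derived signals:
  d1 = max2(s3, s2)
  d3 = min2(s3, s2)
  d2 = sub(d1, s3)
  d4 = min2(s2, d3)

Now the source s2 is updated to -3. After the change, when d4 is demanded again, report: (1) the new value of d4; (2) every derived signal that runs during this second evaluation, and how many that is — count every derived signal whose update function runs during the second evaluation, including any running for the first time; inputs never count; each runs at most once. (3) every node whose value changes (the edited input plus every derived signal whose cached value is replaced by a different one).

First evaluation (everything demanded from the output):
  d3 = min2(1, -6) = -6
  d4 = min2(-6, -6) = -6

Propagation after the edit:
  d3: runs — s2 -6->-3; result -3.
  d4: runs — s2 -6->-3; d3 -6->-3; result -3.

New value of d4: -3.
Derived signals that run: d3, d4 — 2 in total.
Values that change: s2, d3, d4.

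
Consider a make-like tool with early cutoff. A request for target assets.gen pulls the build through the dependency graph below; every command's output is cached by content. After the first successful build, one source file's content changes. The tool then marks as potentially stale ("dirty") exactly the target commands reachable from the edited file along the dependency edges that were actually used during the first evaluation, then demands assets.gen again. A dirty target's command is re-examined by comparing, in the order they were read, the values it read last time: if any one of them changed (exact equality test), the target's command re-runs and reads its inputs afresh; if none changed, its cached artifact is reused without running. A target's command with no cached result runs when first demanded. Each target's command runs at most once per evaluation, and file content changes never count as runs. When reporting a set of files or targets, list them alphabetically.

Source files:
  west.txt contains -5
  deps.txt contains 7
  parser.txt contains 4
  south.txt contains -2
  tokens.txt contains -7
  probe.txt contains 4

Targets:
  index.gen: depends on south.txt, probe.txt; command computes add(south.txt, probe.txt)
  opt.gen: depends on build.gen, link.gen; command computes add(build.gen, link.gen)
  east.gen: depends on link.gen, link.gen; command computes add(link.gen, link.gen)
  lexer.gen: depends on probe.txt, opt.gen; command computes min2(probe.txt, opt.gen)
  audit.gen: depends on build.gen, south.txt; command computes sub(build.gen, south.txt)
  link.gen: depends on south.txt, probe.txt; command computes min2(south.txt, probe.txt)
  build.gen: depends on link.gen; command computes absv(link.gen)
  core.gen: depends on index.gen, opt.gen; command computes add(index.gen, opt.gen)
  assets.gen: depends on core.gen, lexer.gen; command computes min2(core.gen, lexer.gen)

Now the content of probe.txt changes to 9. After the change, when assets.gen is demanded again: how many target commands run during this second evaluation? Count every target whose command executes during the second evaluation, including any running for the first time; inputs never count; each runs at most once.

5 target commands run: assets.gen, core.gen, index.gen, lexer.gen, link.gen.
Note where the cutoff bites: build.gen is checked, finds nothing changed, and keeps its cache.

First demand of the output computes:
  index.gen = add(-2, 4) = 2
  link.gen = min2(-2, 4) = -2
  build.gen = absv(-2) = 2
  opt.gen = add(2, -2) = 0
  core.gen = add(2, 0) = 2
  lexer.gen = min2(4, 0) = 0
  assets.gen = min2(2, 0) = 0

After the edit, cleaning proceeds:
  index.gen: a read changed (probe.txt 4->9) — executes, giving 7.
  link.gen: a read changed (probe.txt 4->9) — executes, giving -2 — identical to its old value.
  build.gen: dirty, but its reads are unchanged (link.gen unchanged); cached 2 stands.
  opt.gen: dirty, but its reads are unchanged (build.gen unchanged, link.gen unchanged); cached 0 stands.
  core.gen: a read changed (index.gen 2->7) — executes, giving 7.
  lexer.gen: a read changed (probe.txt 4->9) — executes, giving 0 — identical to its old value.
  assets.gen: a read changed (core.gen 2->7) — executes, giving 0 — identical to its old value.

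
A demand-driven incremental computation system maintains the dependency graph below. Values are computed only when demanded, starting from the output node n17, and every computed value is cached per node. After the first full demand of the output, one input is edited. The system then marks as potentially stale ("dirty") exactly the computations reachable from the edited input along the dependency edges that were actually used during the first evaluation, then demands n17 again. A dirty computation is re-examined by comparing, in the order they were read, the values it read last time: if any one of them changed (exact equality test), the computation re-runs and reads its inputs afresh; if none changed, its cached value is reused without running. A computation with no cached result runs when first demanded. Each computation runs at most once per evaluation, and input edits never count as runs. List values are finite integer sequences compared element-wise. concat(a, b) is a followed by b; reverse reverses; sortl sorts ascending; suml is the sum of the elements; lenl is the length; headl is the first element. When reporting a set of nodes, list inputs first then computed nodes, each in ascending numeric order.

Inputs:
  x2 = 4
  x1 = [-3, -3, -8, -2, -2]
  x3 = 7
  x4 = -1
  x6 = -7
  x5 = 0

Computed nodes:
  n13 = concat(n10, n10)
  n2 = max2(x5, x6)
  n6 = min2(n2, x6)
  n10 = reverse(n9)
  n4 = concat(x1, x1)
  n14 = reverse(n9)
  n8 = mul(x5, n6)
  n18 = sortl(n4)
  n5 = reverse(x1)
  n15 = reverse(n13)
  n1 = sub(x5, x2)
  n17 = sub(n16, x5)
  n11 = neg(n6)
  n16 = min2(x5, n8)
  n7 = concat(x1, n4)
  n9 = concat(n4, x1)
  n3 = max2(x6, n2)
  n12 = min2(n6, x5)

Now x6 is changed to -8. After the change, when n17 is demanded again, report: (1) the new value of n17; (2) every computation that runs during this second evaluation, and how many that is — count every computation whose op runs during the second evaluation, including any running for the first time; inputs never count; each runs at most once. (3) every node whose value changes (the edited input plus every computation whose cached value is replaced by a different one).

New value of n17: 0.
Computations that run: n2, n6, n8 — 3 in total.
Values that change: x6, n6.
Key observation: the cutoff stops propagation at n16 — its inputs' values are unchanged, so it reuses its cache.

First evaluation (everything demanded from the output):
  n2 = max2(0, -7) = 0
  n6 = min2(0, -7) = -7
  n8 = mul(0, -7) = 0
  n16 = min2(0, 0) = 0
  n17 = sub(0, 0) = 0

Propagation after the edit:
  n2: runs — x6 -7->-8; result 0 (same value as before).
  n6: runs — x6 -7->-8; result -8.
  n8: runs — n6 -7->-8; result 0 (same value as before).
  n16: checked — values it read are unchanged (x5 unchanged, n8 unchanged); reused cached 0 without running.
  n17: checked — values it read are unchanged (n16 unchanged, x5 unchanged); reused cached 0 without running.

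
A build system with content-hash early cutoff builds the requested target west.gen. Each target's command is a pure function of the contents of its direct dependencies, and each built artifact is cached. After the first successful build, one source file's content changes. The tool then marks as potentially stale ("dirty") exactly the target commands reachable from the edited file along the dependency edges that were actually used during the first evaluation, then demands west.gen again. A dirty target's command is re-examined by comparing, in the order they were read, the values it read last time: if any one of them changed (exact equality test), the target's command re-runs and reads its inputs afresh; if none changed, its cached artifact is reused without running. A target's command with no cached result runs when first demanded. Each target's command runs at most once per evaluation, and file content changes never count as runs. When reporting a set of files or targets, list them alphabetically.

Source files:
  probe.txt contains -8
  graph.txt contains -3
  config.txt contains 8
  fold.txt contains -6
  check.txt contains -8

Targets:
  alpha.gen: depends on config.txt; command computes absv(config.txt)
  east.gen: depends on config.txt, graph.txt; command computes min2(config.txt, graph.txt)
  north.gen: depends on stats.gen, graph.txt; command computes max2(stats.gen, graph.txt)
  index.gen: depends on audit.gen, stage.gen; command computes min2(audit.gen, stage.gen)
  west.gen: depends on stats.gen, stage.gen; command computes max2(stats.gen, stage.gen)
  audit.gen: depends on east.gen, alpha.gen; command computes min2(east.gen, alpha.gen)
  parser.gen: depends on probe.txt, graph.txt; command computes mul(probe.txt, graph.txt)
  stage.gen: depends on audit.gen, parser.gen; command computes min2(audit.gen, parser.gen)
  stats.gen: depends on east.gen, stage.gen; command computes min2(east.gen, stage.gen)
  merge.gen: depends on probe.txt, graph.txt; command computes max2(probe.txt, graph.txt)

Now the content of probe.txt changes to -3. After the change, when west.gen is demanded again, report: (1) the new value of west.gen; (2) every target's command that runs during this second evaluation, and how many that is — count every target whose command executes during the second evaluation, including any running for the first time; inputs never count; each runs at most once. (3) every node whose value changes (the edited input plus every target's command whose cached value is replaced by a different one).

New value of west.gen: -3.
Target commands that run: parser.gen, stage.gen — 2 in total.
Values that change: parser.gen, probe.txt.
Key observation: the change is absorbed at stage.gen — it re-runs but produces the same value, and the output's value is unchanged.

First evaluation (everything demanded from the output):
  alpha.gen = absv(8) = 8
  east.gen = min2(8, -3) = -3
  audit.gen = min2(-3, 8) = -3
  parser.gen = mul(-8, -3) = 24
  stage.gen = min2(-3, 24) = -3
  stats.gen = min2(-3, -3) = -3
  west.gen = max2(-3, -3) = -3

Propagation after the edit:
  parser.gen: runs — probe.txt -8->-3; result 9.
  stage.gen: runs — parser.gen 24->9; result -3 (same value as before).
  stats.gen: checked — values it read are unchanged (east.gen unchanged, stage.gen unchanged); reused cached -3 without running.
  west.gen: checked — values it read are unchanged (stats.gen unchanged, stage.gen unchanged); reused cached -3 without running.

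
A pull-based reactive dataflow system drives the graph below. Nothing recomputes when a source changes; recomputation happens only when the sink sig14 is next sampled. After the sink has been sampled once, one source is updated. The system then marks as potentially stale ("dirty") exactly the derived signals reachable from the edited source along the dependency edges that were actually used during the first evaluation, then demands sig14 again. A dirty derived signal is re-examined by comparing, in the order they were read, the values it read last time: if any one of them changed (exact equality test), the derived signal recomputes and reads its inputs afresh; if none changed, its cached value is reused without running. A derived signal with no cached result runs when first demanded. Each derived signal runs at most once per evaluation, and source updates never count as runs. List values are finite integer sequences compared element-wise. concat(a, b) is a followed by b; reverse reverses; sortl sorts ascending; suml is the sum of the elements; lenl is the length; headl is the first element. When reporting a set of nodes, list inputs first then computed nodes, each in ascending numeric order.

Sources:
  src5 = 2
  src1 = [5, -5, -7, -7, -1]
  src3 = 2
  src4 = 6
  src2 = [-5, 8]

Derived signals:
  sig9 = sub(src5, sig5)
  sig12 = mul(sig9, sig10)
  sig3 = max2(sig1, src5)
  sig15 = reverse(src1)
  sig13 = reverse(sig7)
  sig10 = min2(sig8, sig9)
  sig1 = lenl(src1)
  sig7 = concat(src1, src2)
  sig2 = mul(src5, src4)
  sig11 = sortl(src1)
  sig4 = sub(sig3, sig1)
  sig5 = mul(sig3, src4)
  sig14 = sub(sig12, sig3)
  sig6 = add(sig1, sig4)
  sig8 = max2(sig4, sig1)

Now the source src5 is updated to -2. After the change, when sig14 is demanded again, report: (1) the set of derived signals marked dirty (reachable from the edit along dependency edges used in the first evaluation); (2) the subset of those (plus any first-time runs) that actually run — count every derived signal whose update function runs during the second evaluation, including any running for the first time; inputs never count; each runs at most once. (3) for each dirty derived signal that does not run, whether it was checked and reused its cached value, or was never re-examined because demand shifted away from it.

First evaluation (everything demanded from the output):
  sig1 = lenl([5, -5, -7, -7, -1]) = 5
  sig3 = max2(5, 2) = 5
  sig4 = sub(5, 5) = 0
  sig5 = mul(5, 6) = 30
  sig8 = max2(0, 5) = 5
  sig9 = sub(2, 30) = -28
  sig10 = min2(5, -28) = -28
  sig12 = mul(-28, -28) = 784
  sig14 = sub(784, 5) = 779

Propagation after the edit:
  sig3: runs — src5 2->-2; result 5 (same value as before).
  sig4: checked — values it read are unchanged (sig3 unchanged, sig1 unchanged); reused cached 0 without running.
  sig5: checked — values it read are unchanged (sig3 unchanged, src4 unchanged); reused cached 30 without running.
  sig8: checked — values it read are unchanged (sig4 unchanged, sig1 unchanged); reused cached 5 without running.
  sig9: runs — src5 2->-2; result -32.
  sig10: runs — sig9 -28->-32; result -32.
  sig12: runs — sig9 -28->-32; sig10 -28->-32; result 1024.
  sig14: runs — sig12 784->1024; result 1019.

Key observation: the cutoff stops propagation at sig4 — its inputs' values are unchanged, so it reuses its cache.

Marked dirty: sig3, sig4, sig5, sig8, sig9, sig10, sig12, sig14.
Derived signals that run: sig3, sig9, sig10, sig12, sig14 — 5 in total.
Checked but reused from cache: sig4, sig5, sig8.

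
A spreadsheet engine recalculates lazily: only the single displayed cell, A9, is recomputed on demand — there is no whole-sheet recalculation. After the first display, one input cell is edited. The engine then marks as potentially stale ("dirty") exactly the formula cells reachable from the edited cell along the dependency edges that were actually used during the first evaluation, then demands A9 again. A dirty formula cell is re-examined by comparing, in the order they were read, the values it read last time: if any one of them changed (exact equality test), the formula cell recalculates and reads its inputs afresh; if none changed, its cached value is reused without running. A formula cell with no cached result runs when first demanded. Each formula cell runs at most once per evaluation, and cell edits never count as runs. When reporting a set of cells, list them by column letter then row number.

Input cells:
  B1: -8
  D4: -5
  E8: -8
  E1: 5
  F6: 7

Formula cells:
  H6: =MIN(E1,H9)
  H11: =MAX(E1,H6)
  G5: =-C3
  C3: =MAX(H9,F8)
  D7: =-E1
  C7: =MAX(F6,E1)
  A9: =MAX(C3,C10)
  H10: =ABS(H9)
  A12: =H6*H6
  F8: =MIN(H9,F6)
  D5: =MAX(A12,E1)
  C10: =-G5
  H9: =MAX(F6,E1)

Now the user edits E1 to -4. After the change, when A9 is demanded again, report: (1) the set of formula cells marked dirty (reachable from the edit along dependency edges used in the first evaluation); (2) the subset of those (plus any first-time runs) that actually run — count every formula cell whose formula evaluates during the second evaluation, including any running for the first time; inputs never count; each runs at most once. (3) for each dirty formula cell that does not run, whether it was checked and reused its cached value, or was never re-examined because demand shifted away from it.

First evaluation (everything demanded from the output):
  H9 = MAX(7, 5) = 7
  F8 = MIN(7, 7) = 7
  C3 = MAX(7, 7) = 7
  G5 = -(7) = -7
  C10 = -(-7) = 7
  A9 = MAX(7, 7) = 7

Propagation after the edit:
  H9: runs — E1 5->-4; result 7 (same value as before).
  F8: checked — values it read are unchanged (H9 unchanged, F6 unchanged); reused cached 7 without running.
  C3: checked — values it read are unchanged (H9 unchanged, F8 unchanged); reused cached 7 without running.
  G5: checked — values it read are unchanged (C3 unchanged); reused cached -7 without running.
  C10: checked — values it read are unchanged (G5 unchanged); reused cached 7 without running.
  A9: checked — values it read are unchanged (C3 unchanged, C10 unchanged); reused cached 7 without running.

Key observation: the change is absorbed at H9 — it re-runs but produces the same value, and the output's value is unchanged.

Marked dirty: A9, C3, C10, F8, G5, H9.
Formula cells that run: H9 — 1 in total.
Checked but reused from cache: A9, C3, C10, F8, G5.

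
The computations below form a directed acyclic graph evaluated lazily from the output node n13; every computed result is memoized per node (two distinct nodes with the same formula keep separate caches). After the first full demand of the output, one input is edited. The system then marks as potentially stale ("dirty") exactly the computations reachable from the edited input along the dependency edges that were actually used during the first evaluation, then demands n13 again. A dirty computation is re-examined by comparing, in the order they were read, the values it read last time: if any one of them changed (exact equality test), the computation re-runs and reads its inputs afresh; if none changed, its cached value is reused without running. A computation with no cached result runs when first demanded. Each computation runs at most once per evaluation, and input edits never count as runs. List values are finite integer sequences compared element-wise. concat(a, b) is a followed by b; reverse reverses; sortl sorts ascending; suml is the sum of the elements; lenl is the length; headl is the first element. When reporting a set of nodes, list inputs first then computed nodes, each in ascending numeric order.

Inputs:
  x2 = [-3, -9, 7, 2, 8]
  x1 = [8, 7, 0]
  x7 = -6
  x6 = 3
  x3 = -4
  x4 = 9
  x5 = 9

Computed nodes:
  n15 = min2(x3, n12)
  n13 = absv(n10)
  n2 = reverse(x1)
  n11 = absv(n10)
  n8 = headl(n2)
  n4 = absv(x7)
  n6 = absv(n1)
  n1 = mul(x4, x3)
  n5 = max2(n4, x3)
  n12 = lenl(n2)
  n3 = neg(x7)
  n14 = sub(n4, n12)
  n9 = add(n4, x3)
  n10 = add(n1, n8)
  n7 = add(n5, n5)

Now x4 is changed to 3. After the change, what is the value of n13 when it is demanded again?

First demand of the output computes:
  n1 = mul(9, -4) = -36
  n2 = reverse([8, 7, 0]) = [0, 7, 8]
  n8 = headl([0, 7, 8]) = 0
  n10 = add(-36, 0) = -36
  n13 = absv(-36) = 36

After the edit, cleaning proceeds:
  n1: a read changed (x4 9->3) — executes, giving -12.
  n10: a read changed (n1 -36->-12) — executes, giving -12.
  n13: a read changed (n10 -36->-12) — executes, giving 12.

Demanding n13 again yields 12.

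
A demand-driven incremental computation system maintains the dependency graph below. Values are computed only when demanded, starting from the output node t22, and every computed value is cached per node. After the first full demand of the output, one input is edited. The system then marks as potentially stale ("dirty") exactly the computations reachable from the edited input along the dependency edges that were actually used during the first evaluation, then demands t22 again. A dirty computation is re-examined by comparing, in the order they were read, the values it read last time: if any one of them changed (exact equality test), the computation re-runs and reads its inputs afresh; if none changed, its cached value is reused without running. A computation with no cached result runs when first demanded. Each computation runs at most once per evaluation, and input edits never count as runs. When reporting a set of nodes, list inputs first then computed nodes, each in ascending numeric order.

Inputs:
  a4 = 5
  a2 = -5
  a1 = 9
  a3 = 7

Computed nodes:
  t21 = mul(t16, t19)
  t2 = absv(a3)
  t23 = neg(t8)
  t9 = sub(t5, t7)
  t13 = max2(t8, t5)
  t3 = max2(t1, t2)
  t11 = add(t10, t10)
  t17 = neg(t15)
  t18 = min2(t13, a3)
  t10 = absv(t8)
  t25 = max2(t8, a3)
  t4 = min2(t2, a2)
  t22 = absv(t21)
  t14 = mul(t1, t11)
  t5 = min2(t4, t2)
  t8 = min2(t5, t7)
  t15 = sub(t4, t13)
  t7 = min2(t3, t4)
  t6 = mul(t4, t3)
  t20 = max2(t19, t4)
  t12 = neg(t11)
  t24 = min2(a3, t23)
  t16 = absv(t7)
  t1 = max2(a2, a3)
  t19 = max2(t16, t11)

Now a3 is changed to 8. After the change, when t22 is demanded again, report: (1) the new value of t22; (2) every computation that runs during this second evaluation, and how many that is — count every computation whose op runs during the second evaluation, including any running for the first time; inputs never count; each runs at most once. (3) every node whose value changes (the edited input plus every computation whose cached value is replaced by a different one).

First evaluation (everything demanded from the output):
  t1 = max2(-5, 7) = 7
  t2 = absv(7) = 7
  t3 = max2(7, 7) = 7
  t4 = min2(7, -5) = -5
  t5 = min2(-5, 7) = -5
  t7 = min2(7, -5) = -5
  t8 = min2(-5, -5) = -5
  t10 = absv(-5) = 5
  t11 = add(5, 5) = 10
  t16 = absv(-5) = 5
  t19 = max2(5, 10) = 10
  t21 = mul(5, 10) = 50
  t22 = absv(50) = 50

Propagation after the edit:
  t1: runs — a3 7->8; result 8.
  t2: runs — a3 7->8; result 8.
  t3: runs — t1 7->8; t2 7->8; result 8.
  t4: runs — t2 7->8; result -5 (same value as before).
  t5: runs — t2 7->8; result -5 (same value as before).
  t7: runs — t3 7->8; result -5 (same value as before).
  t8: checked — values it read are unchanged (t5 unchanged, t7 unchanged); reused cached -5 without running.
  t10: checked — values it read are unchanged (t8 unchanged); reused cached 5 without running.
  t11: checked — values it read are unchanged (t10 unchanged, t10 unchanged); reused cached 10 without running.
  t16: checked — values it read are unchanged (t7 unchanged); reused cached 5 without running.
  t19: checked — values it read are unchanged (t16 unchanged, t11 unchanged); reused cached 10 without running.
  t21: checked — values it read are unchanged (t16 unchanged, t19 unchanged); reused cached 50 without running.
  t22: checked — values it read are unchanged (t21 unchanged); reused cached 50 without running.

Key observation: the cutoff stops propagation at t8 — its inputs' values are unchanged, so it reuses its cache.

New value of t22: 50.
Computations that run: t1, t2, t3, t4, t5, t7 — 6 in total.
Values that change: a3, t1, t2, t3.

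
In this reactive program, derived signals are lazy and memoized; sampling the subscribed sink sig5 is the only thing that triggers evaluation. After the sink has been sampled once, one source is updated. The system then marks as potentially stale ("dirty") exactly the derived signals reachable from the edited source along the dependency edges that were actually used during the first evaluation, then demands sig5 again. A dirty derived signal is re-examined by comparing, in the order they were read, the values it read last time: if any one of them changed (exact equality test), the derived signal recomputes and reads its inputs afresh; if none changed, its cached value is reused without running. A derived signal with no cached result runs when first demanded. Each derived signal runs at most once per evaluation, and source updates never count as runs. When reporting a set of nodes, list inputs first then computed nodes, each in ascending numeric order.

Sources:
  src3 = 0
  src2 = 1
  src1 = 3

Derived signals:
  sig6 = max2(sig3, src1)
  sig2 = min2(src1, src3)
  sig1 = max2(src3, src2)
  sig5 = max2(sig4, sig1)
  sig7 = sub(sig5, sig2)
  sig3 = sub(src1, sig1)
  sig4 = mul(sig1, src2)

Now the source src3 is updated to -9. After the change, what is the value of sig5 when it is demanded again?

First demand of the output computes:
  sig1 = max2(0, 1) = 1
  sig4 = mul(1, 1) = 1
  sig5 = max2(1, 1) = 1

After the edit, cleaning proceeds:
  sig1: a read changed (src3 0->-9) — executes, giving 1 — identical to its old value.
  sig4: dirty, but its reads are unchanged (sig1 unchanged, src2 unchanged); cached 1 stands.
  sig5: dirty, but its reads are unchanged (sig4 unchanged, sig1 unchanged); cached 1 stands.

Note the absorption at sig1: it re-runs yet its value is the same, leaving the output's value untouched.

Demanding sig5 again yields 1.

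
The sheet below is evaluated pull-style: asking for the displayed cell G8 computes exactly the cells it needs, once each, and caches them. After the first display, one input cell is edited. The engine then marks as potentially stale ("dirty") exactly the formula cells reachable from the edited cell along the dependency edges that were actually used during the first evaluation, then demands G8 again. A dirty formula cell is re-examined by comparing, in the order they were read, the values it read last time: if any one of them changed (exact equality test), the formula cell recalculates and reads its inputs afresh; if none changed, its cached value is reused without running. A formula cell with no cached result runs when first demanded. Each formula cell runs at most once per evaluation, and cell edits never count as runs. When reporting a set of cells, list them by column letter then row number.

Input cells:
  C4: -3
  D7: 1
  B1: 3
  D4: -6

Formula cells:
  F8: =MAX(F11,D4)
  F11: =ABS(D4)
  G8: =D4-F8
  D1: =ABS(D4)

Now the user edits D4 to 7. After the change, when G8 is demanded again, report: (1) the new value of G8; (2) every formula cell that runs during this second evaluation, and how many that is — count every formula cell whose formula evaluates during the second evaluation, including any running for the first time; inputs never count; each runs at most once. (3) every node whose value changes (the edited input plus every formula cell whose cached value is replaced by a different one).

Demanding G8 again yields 0.
3 formula cells run: F8, F11, G8.
The nodes whose values change: D4, F8, F11, G8.

First demand of the output computes:
  F11 = ABS(-6) = 6
  F8 = MAX(6, -6) = 6
  G8 = -6 - 6 = -12

After the edit, cleaning proceeds:
  F11: a read changed (D4 -6->7) — executes, giving 7.
  F8: a read changed (F11 6->7; D4 -6->7) — executes, giving 7.
  G8: a read changed (D4 -6->7; F8 6->7) — executes, giving 0.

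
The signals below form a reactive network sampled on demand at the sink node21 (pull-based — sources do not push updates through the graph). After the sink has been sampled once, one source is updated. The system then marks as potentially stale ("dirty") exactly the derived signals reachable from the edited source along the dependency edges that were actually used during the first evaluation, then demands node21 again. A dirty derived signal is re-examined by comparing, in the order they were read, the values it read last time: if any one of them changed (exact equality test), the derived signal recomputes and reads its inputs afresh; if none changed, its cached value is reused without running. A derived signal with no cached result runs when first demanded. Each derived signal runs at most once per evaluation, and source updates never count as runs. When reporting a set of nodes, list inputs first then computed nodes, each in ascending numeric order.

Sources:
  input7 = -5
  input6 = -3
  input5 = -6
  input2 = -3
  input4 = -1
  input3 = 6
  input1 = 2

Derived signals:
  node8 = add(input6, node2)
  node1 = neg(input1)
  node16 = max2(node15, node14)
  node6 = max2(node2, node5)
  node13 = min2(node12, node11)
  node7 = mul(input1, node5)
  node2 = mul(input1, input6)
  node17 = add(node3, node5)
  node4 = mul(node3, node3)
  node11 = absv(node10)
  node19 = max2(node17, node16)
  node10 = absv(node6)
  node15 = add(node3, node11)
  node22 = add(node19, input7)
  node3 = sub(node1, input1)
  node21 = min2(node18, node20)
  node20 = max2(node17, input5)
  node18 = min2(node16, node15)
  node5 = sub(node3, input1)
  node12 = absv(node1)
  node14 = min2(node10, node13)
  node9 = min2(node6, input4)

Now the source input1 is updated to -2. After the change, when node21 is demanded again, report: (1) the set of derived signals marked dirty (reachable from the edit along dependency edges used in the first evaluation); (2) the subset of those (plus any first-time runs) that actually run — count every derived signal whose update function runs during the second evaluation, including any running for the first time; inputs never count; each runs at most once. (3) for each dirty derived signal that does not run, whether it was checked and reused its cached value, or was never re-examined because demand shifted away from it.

Initial pass — values computed on the first demand:
  node1 = neg(2) = -2
  node2 = mul(2, -3) = -6
  node3 = sub(-2, 2) = -4
  node5 = sub(-4, 2) = -6
  node6 = max2(-6, -6) = -6
  node10 = absv(-6) = 6
  node11 = absv(6) = 6
  node12 = absv(-2) = 2
  node13 = min2(2, 6) = 2
  node14 = min2(6, 2) = 2
  node15 = add(-4, 6) = 2
  node16 = max2(2, 2) = 2
  node17 = add(-4, -6) = -10
  node18 = min2(2, 2) = 2
  node20 = max2(-10, -6) = -6
  node21 = min2(2, -6) = -6

Second demand — change propagation:
  node1: re-runs because input1 2->-2; new result 2.
  node2: re-runs because input1 2->-2; new result 6.
  node3: re-runs because node1 -2->2; input1 2->-2; new result 4.
  node5: re-runs because node3 -4->4; input1 2->-2; new result 6.
  node6: re-runs because node2 -6->6; node5 -6->6; new result 6.
  node10: re-runs because node6 -6->6; new result 6 (unchanged).
  node11: re-examined; everything it read last time is the same (node10 unchanged) — cache 6 kept, no run.
  node12: re-runs because node1 -2->2; new result 2 (unchanged).
  node13: re-examined; everything it read last time is the same (node12 unchanged, node11 unchanged) — cache 2 kept, no run.
  node14: re-examined; everything it read last time is the same (node10 unchanged, node13 unchanged) — cache 2 kept, no run.
  node15: re-runs because node3 -4->4; new result 10.
  node16: re-runs because node15 2->10; new result 10.
  node17: re-runs because node3 -4->4; node5 -6->6; new result 10.
  node18: re-runs because node16 2->10; node15 2->10; new result 10.
  node20: re-runs because node17 -10->10; new result 10.
  node21: re-runs because node18 2->10; node20 -6->10; new result 10.

The important point: at node11 every value read last time is unchanged, so the dirty flag clears without a run.

Dirty set: node1, node2, node3, node5, node6, node10, node11, node12, node13, node14, node15, node16, node17, node18, node20, node21.
Run set: node1, node2, node3, node5, node6, node10, node12, node15, node16, node17, node18, node20, node21 (13 run).
Re-examined without running (cache reused): node11, node13, node14.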